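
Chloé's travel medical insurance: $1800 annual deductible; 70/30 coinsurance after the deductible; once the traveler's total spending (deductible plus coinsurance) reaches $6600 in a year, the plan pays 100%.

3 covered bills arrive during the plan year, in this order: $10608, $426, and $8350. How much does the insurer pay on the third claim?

#1 ($10608): $1800 finishes the deductible; $8808 goes to coinsurance; coinsurance $8808 × 30% = $2642.40. Traveler pays $4442.40; OOP now $4442.40. Insurer: $10608 − $4442.40 = $6165.60.
#2 ($426): 30% coinsurance on $426 = $127.80. Traveler pays $127.80; OOP now $4570.20. Insurer: $426 − $127.80 = $298.20.
#3 ($8350): 30% coinsurance on $8350 = $2505. Adding that to $4570.20 gives $7075.20, past the $6600 cap; traveler pays only $6600 − $4570.20 = $2029.80. Insurer: $8350 − $2029.80 = $6320.20.

$6320.20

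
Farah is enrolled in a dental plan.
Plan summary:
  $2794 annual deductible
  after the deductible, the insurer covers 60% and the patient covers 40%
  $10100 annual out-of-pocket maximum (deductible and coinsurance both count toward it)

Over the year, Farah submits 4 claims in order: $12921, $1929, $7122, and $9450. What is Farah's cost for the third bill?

Claim 1 — $12921: $2794 finishes the deductible; $10127 goes to coinsurance; 40% of $10127 = $4050.80. Cost to patient: $6844.80. OOP to date $6844.80.
Claim 2 — $1929: deductible met; 40% of $1929 = $771.60. Patient pays $771.60; OOP now $7616.40.
Claim 3 — $7122: 40% coinsurance on $7122 = $2848.80. That would push OOP to $10465.20, over the $10100 cap, so patient pays $10100 − $7616.40 = $2483.60.

$2483.60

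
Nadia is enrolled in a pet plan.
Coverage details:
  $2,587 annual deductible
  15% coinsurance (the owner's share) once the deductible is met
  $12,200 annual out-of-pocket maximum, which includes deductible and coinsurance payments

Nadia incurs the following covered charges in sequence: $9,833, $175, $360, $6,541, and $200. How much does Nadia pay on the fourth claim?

$981.15

Claim 1 — $9,833: $2,587 to deductible, leaving $7,246; owner's 15% is $1,086.90. Owner pays $3,673.90; OOP now $3,673.90.
Claim 2 — $175: deductible already satisfied, so owner's share is 15% × $175 = $26.25. Owner owes $26.25 (running OOP $3,700.15).
Claim 3 — $360: 15% coinsurance on $360 = $54. Owner pays $54; OOP now $3,754.15.
Claim 4 — $6,541: deductible met; 15% of $6,541 = $981.15. Owner pays $981.15; OOP now $4,735.30.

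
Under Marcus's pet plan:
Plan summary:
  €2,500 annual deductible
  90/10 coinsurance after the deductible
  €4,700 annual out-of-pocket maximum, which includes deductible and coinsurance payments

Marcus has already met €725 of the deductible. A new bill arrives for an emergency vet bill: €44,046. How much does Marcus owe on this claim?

Deductible still to meet: €2,500 − €725 = €1,775.
The remaining €42,271 (= €44,046 − €1,775) moves to coinsurance.
10% of €42,271 = €4,227.10 falls to the owner.
That puts the owner's cost at €1,775 + €4,227.10 = €6,002.10 before any cap.
Adding €6,002.10 to the €725 already spent would give €6,727.10, which exceeds the €4,700 cap; the owner pays just €4,700 − €725 = €3,975.

€3,975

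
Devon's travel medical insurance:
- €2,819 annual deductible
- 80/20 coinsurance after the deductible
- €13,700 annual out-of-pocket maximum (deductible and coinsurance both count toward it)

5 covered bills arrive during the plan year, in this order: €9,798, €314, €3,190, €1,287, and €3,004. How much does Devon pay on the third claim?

€638

Claim 1 (€9,798): deductible takes €2,819, €6,979 remains; traveler's 20% is €1,395.80. Traveler pays €4,214.80; OOP now €4,214.80.
Claim 2 (€314): 20% coinsurance on €314 = €62.80. Traveler owes €62.80 (running OOP €4,277.60).
Claim 3 (€3,190): 20% coinsurance on €3,190 = €638. Cost to traveler: €638. OOP to date €4,915.60.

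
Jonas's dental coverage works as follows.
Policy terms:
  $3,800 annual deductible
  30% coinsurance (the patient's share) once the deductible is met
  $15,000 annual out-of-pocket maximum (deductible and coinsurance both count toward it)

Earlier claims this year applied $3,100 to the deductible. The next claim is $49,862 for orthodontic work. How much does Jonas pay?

Deductible still to meet: $3,800 − $3,100 = $700.
After the $700 deductible portion, $49,862 − $700 = $49,162 is subject to coinsurance.
Patient's 30% share of $49,162 is $14,748.60.
So the patient owes $700 + $14,748.60 = $15,448.60 before any cap.
Year-to-date out-of-pocket would reach $3,100 + $15,448.60 = $18,548.60, above the $15,000 maximum, so the patient pays only $15,000 − $3,100 = $11,900.

$11,900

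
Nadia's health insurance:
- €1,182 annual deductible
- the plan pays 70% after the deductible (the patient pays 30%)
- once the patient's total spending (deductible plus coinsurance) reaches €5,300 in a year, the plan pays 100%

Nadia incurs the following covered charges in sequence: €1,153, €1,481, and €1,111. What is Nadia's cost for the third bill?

#1 (€1,153): all of it applies to the deductible. Cost to patient: €1,153. OOP to date €1,153.
#2 (€1,481): deductible takes €29, €1,452 remains; 30% of €1,452 = €435.60. Cost to patient: €464.60. OOP to date €1,617.60.
#3 (€1,111): deductible already satisfied, so patient's share is 30% × €1,111 = €333.30. Patient owes €333.30 (running OOP €1,950.90).

€333.30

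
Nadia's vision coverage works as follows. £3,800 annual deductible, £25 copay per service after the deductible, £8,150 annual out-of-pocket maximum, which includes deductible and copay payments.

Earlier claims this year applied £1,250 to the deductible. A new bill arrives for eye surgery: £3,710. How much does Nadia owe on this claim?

Remaining deductible: £3,800 − £1,250 = £2,550.
After the £2,550 deductible portion, £3,710 − £2,550 = £1,160 is subject to the copay.
Copay on this service: £25.
That puts the member's cost at £2,550 + £25 = £2,575 before any cap.
Total out-of-pocket so far would be £1,250 + £2,575 = £3,825, below the £8,150 cap — no reduction.

£2,575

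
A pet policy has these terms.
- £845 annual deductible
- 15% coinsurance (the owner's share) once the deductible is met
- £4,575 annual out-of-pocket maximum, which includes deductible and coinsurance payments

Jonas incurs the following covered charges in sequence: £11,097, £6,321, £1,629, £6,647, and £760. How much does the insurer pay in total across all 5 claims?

£21,879

Bill 1, £11,097: deductible takes £845, £10,252 remains; owner's 15% is £1,537.80. Cost to owner: £2,382.80. OOP to date £2,382.80. Plan pays £11,097 − £2,382.80 = £8,714.20.
Bill 2, £6,321: 15% coinsurance on £6,321 = £948.15. Owner owes £948.15 (running OOP £3,330.95). Insurer: £6,321 − £948.15 = £5,372.85.
Bill 3, £1,629: deductible already satisfied, so owner's share is 15% × £1,629 = £244.35. Owner pays £244.35; OOP now £3,575.30. Plan pays £1,629 − £244.35 = £1,384.65.
Bill 4, £6,647: deductible already satisfied, so owner's share is 15% × £6,647 = £997.05. Owner owes £997.05 (running OOP £4,572.35). Plan pays £6,647 − £997.05 = £5,649.95.
Bill 5, £760: deductible already satisfied, so owner's share is 15% × £760 = £114. OOP would hit £4,686.35 > £4,575, so the cap limits the owner to £4,575 − £4,572.35 = £2.65. Insurer: £760 − £2.65 = £757.35.
Insurer total = bills − owner's total = £26,454 − £4,575 = £21,879.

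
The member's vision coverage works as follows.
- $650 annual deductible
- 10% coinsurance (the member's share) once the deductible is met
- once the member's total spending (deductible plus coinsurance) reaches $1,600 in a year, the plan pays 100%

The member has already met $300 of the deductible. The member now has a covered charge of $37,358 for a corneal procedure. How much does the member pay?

Deductible still to meet: $650 − $300 = $350.
The remaining $37,008 (= $37,358 − $350) moves to coinsurance.
Coinsurance: $37,008 × 10% = $3,700.80.
So the member owes $350 + $3,700.80 = $4,050.80 before any cap.
Adding $4,050.80 to the $300 already spent would give $4,350.80, which exceeds the $1,600 cap; the member pays just $1,600 − $300 = $1,300.

$1,300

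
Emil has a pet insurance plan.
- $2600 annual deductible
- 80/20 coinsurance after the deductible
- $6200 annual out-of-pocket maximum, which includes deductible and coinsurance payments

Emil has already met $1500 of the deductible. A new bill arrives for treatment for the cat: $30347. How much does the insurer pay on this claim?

$25647

Remaining deductible: $2600 − $1500 = $1100.
After the $1100 deductible portion, $30347 − $1100 = $29247 is subject to coinsurance.
20% of $29247 = $5849.40 falls to the owner.
That puts the owner's cost at $1100 + $5849.40 = $6949.40 before any cap.
Adding $6949.40 to the $1500 already spent would give $8449.40, which exceeds the $6200 cap; the owner pays just $6200 − $1500 = $4700.
The insurer covers the remainder: $30347 − $4700 = $25647.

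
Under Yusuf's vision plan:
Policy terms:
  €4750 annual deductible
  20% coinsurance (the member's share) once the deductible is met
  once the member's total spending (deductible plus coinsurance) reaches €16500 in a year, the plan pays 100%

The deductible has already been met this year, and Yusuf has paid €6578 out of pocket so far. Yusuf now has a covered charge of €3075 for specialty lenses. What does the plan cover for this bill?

The deductible is already satisfied, so the full bill goes to coinsurance.
20% of €3075 = €615 falls to the member.
Cumulative spending €6578 + €615 = €7193 stays under the €16500 maximum.
The plan picks up €3075 − €615 = €2460.

€2460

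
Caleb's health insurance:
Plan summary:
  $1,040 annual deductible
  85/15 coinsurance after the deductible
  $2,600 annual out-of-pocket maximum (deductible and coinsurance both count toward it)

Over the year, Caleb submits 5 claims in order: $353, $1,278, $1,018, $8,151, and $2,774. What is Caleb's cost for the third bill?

$152.70

Claim 1 ($353): all of it applies to the deductible. Patient owes $353 (running OOP $353).
Claim 2 ($1,278): $687 to deductible, leaving $591; 15% of $591 = $88.65. Patient owes $775.65 (running OOP $1,128.65).
Claim 3 ($1,018): deductible already satisfied, so patient's share is 15% × $1,018 = $152.70. Patient owes $152.70 (running OOP $1,281.35).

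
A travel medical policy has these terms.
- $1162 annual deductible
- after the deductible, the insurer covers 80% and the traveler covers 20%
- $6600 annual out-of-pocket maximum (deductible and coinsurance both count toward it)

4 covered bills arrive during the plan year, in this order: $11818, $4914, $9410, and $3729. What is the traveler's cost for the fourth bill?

$442

Bill 1, $11818: $1162 finishes the deductible; $10656 goes to coinsurance; 20% of $10656 = $2131.20. Traveler pays $3293.20; OOP now $3293.20.
Bill 2, $4914: 20% coinsurance on $4914 = $982.80. Traveler pays $982.80; OOP now $4276.
Bill 3, $9410: deductible met; 20% of $9410 = $1882. Traveler owes $1882 (running OOP $6158).
Bill 4, $3729: 20% coinsurance on $3729 = $745.80. That would push OOP to $6903.80, over the $6600 cap, so traveler pays $6600 − $6158 = $442.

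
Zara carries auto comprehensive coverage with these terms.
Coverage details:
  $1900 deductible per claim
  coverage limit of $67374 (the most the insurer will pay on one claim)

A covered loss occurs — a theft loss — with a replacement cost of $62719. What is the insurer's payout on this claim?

Less the $1900 deductible: $62719 − $1900 = $60819.
$60819 ≤ $67374, so the limit doesn't bind; insurer pays $60819.

$60819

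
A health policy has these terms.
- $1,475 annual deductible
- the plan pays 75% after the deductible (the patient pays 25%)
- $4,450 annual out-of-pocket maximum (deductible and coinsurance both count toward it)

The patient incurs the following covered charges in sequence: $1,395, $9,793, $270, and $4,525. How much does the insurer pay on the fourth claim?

#1 ($1,395): entire amount goes to the deductible. Patient owes $1,395 (running OOP $1,395). Insurer: $1,395 − $1,395 = $0.
#2 ($9,793): deductible takes $80, $9,713 remains; patient's 25% is $2,428.25. Patient pays $2,508.25; OOP now $3,903.25. Insurer: $9,793 − $2,508.25 = $7,284.75.
#3 ($270): 25% coinsurance on $270 = $67.50. Patient pays $67.50; OOP now $3,970.75. Plan pays $270 − $67.50 = $202.50.
#4 ($4,525): deductible met; 25% of $4,525 = $1,131.25. Adding that to $3,970.75 gives $5,102, past the $4,450 cap; patient pays only $4,450 − $3,970.75 = $479.25. Plan pays $4,525 − $479.25 = $4,045.75.

$4,045.75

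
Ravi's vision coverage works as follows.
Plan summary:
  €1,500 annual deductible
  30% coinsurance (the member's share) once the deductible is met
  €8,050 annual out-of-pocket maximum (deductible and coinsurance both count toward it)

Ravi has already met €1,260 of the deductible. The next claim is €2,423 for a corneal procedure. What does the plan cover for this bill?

Remaining deductible: €1,500 − €1,260 = €240.
After the €240 deductible portion, €2,423 − €240 = €2,183 is subject to coinsurance.
Coinsurance: €2,183 × 30% = €654.90.
So the member owes €240 + €654.90 = €894.90 before any cap.
Total out-of-pocket so far would be €1,260 + €894.90 = €2,154.90, below the €8,050 cap — no reduction.
The plan picks up €2,423 − €894.90 = €1,528.10.

€1,528.10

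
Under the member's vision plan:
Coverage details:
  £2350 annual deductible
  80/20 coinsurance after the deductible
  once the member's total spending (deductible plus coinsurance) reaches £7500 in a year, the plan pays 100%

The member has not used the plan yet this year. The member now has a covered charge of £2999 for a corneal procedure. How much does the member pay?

The full £2350 deductible is still open; £2350 of this bill applies to it.
After the £2350 deductible portion, £2999 − £2350 = £649 is subject to coinsurance.
Coinsurance: £649 × 20% = £129.80.
So the member owes £2350 + £129.80 = £2479.80 before any cap.
Year-to-date out-of-pocket becomes £0 + £2479.80 = £2479.80, still under the £7500 maximum, so no cap applies.

£2479.80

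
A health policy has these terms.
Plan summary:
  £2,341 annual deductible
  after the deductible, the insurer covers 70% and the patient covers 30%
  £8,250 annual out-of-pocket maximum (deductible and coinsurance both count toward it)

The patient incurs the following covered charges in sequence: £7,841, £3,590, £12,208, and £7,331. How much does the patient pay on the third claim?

£3,182

Claim 1 — £7,841: deductible takes £2,341, £5,500 remains; patient's 30% is £1,650. Cost to patient: £3,991. OOP to date £3,991.
Claim 2 — £3,590: deductible already satisfied, so patient's share is 30% × £3,590 = £1,077. Patient owes £1,077 (running OOP £5,068).
Claim 3 — £12,208: 30% coinsurance on £12,208 = £3,662.40. That would push OOP to £8,730.40, over the £8,250 cap, so patient pays £8,250 − £5,068 = £3,182.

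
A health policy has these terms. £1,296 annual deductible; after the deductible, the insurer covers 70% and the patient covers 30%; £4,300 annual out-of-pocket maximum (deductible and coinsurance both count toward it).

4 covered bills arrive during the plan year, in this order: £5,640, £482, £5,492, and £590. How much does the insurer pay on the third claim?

Bill 1, £5,640: deductible takes £1,296, £4,344 remains; 30% of £4,344 = £1,303.20. Patient pays £2,599.20; OOP now £2,599.20. Insurer: £5,640 − £2,599.20 = £3,040.80.
Bill 2, £482: 30% coinsurance on £482 = £144.60. Patient pays £144.60; OOP now £2,743.80. Insurer: £482 − £144.60 = £337.40.
Bill 3, £5,492: 30% coinsurance on £5,492 = £1,647.60. Adding that to £2,743.80 gives £4,391.40, past the £4,300 cap; patient pays only £4,300 − £2,743.80 = £1,556.20. Plan pays £5,492 − £1,556.20 = £3,935.80.

£3,935.80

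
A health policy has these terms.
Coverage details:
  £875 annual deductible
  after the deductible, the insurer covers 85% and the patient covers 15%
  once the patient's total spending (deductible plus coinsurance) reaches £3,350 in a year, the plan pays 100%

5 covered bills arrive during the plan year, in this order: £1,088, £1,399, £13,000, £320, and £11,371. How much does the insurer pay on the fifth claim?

Claim 1 (£1,088): deductible takes £875, £213 remains; coinsurance £213 × 15% = £31.95. Patient owes £906.95 (running OOP £906.95). Plan pays £1,088 − £906.95 = £181.05.
Claim 2 (£1,399): deductible already satisfied, so patient's share is 15% × £1,399 = £209.85. Patient owes £209.85 (running OOP £1,116.80). Plan pays £1,399 − £209.85 = £1,189.15.
Claim 3 (£13,000): deductible met; 15% of £13,000 = £1,950. Cost to patient: £1,950. OOP to date £3,066.80. Plan pays £13,000 − £1,950 = £11,050.
Claim 4 (£320): deductible already satisfied, so patient's share is 15% × £320 = £48. Patient owes £48 (running OOP £3,114.80). Plan pays £320 − £48 = £272.
Claim 5 (£11,371): 15% coinsurance on £11,371 = £1,705.65. That would push OOP to £4,820.45, over the £3,350 cap, so patient pays £3,350 − £3,114.80 = £235.20. Insurer: £11,371 − £235.20 = £11,135.80.

£11,135.80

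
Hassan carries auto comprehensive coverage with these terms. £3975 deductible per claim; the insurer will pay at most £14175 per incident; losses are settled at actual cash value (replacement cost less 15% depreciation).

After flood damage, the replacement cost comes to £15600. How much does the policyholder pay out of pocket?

£6315

Depreciate 15%: the covered value is £15600 × 0.85 = £13260.
After the deductible, £13260 − £3975 = £9285 remains.
£9285 is within the £14175 limit, so the insurer pays £9285.
Policyholder's share is the uncovered remainder: £15600 − £9285 = £6315.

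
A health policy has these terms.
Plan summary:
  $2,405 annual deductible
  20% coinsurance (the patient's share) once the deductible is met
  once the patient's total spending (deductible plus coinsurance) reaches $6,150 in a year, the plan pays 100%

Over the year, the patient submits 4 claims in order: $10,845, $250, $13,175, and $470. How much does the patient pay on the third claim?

$2,007

Claim 1 — $10,845: $2,405 finishes the deductible; $8,440 goes to coinsurance; coinsurance $8,440 × 20% = $1,688. Patient owes $4,093 (running OOP $4,093).
Claim 2 — $250: deductible already satisfied, so patient's share is 20% × $250 = $50. Patient pays $50; OOP now $4,143.
Claim 3 — $13,175: deductible already satisfied, so patient's share is 20% × $13,175 = $2,635. Adding that to $4,143 gives $6,778, past the $6,150 cap; patient pays only $6,150 − $4,143 = $2,007.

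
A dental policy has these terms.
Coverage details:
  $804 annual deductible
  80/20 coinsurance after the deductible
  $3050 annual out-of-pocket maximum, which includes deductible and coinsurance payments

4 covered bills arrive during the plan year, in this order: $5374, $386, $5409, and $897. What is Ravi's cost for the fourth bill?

$173

#1 ($5374): $804 finishes the deductible; $4570 goes to coinsurance; 20% of $4570 = $914. Patient pays $1718; OOP now $1718.
#2 ($386): deductible already satisfied, so patient's share is 20% × $386 = $77.20. Patient owes $77.20 (running OOP $1795.20).
#3 ($5409): deductible met; 20% of $5409 = $1081.80. Patient owes $1081.80 (running OOP $2877).
#4 ($897): deductible already satisfied, so patient's share is 20% × $897 = $179.40. Adding that to $2877 gives $3056.40, past the $3050 cap; patient pays only $3050 − $2877 = $173.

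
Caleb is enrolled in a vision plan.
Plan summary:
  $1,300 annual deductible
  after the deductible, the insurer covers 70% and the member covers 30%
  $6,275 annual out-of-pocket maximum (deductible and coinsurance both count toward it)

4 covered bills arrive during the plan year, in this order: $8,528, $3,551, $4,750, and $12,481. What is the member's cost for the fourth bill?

Bill 1, $8,528: deductible takes $1,300, $7,228 remains; coinsurance $7,228 × 30% = $2,168.40. Member owes $3,468.40 (running OOP $3,468.40).
Bill 2, $3,551: 30% coinsurance on $3,551 = $1,065.30. Cost to member: $1,065.30. OOP to date $4,533.70.
Bill 3, $4,750: deductible met; 30% of $4,750 = $1,425. Member owes $1,425 (running OOP $5,958.70).
Bill 4, $12,481: deductible already satisfied, so member's share is 30% × $12,481 = $3,744.30. Adding that to $5,958.70 gives $9,703, past the $6,275 cap; member pays only $6,275 − $5,958.70 = $316.30.

$316.30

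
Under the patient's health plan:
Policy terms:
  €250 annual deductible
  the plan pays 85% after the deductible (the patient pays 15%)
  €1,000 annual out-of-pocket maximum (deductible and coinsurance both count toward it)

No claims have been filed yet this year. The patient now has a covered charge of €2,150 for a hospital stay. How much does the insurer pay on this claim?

€1,615

Deductible not yet touched, so the first €250 of the bill goes to the deductible.
After the €250 deductible portion, €2,150 − €250 = €1,900 is subject to coinsurance.
15% of €1,900 = €285 falls to the patient.
That puts the patient's cost at €250 + €285 = €535 before any cap.
Total out-of-pocket so far would be €0 + €535 = €535, below the €1,000 cap — no reduction.
The insurer covers the remainder: €2,150 − €535 = €1,615.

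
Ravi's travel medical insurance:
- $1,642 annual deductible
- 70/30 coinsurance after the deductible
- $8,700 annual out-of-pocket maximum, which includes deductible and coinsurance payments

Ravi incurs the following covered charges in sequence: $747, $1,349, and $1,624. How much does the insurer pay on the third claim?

$1,136.80

Bill 1, $747: entire amount goes to the deductible. Traveler pays $747; OOP now $747. Insurer: $747 − $747 = $0.
Bill 2, $1,349: $895 to deductible, leaving $454; traveler's 30% is $136.20. Traveler owes $1,031.20 (running OOP $1,778.20). Plan pays $1,349 − $1,031.20 = $317.80.
Bill 3, $1,624: 30% coinsurance on $1,624 = $487.20. Traveler pays $487.20; OOP now $2,265.40. Insurer: $1,624 − $487.20 = $1,136.80.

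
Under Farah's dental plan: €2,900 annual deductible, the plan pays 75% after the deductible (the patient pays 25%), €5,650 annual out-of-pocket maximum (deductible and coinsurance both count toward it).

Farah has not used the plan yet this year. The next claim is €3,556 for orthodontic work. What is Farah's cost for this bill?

€3,064

Nothing has been paid toward the €2,900 deductible, so the first €2,900 of this charge is applied there.
After the €2,900 deductible portion, €3,556 − €2,900 = €656 is subject to coinsurance.
25% of €656 = €164 falls to the patient.
So the patient owes €2,900 + €164 = €3,064 before any cap.
Cumulative spending €0 + €3,064 = €3,064 stays under the €5,650 maximum.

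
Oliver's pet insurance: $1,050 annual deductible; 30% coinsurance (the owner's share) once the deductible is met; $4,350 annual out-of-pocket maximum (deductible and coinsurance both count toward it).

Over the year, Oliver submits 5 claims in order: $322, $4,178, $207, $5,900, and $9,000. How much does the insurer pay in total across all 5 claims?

Claim 1 ($322): entire amount goes to the deductible. Owner pays $322; OOP now $322. Plan pays $322 − $322 = $0.
Claim 2 ($4,178): $728 finishes the deductible; $3,450 goes to coinsurance; 30% of $3,450 = $1,035. Owner pays $1,763; OOP now $2,085. Plan pays $4,178 − $1,763 = $2,415.
Claim 3 ($207): deductible met; 30% of $207 = $62.10. Owner pays $62.10; OOP now $2,147.10. Plan pays $207 − $62.10 = $144.90.
Claim 4 ($5,900): deductible met; 30% of $5,900 = $1,770. Owner owes $1,770 (running OOP $3,917.10). Plan pays $5,900 − $1,770 = $4,130.
Claim 5 ($9,000): 30% coinsurance on $9,000 = $2,700. That would push OOP to $6,617.10, over the $4,350 cap, so owner pays $4,350 − $3,917.10 = $432.90. Plan pays $9,000 − $432.90 = $8,567.10.
Insurer total = bills − owner's total = $19,607 − $4,350 = $15,257.

$15,257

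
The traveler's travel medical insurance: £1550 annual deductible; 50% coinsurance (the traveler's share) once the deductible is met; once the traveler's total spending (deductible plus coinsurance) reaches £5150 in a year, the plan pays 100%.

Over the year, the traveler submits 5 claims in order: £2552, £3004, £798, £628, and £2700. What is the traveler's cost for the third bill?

£399

Claim 1 (£2552): deductible takes £1550, £1002 remains; traveler's 50% is £501. Traveler owes £2051 (running OOP £2051).
Claim 2 (£3004): 50% coinsurance on £3004 = £1502. Traveler pays £1502; OOP now £3553.
Claim 3 (£798): deductible met; 50% of £798 = £399. Cost to traveler: £399. OOP to date £3952.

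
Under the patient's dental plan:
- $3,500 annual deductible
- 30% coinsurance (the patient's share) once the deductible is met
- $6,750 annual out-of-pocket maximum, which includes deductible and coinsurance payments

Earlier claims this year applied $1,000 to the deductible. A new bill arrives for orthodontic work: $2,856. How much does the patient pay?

$2,606.80

$1,000 of the $3,500 deductible is already met, leaving $2,500.
That leaves $2,856 − $2,500 = $356 for coinsurance.
Coinsurance: $356 × 30% = $106.80.
So the patient owes $2,500 + $106.80 = $2,606.80 before any cap.
Year-to-date out-of-pocket becomes $1,000 + $2,606.80 = $3,606.80, still under the $6,750 maximum, so no cap applies.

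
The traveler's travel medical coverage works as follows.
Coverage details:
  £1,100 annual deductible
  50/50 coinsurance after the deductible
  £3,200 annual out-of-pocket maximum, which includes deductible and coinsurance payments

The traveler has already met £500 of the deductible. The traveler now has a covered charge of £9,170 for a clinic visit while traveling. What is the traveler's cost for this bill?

£500 of the £1,100 deductible is already met, leaving £600.
The remaining £8,570 (= £9,170 − £600) moves to coinsurance.
Traveler's 50% share of £8,570 is £4,285.
That puts the traveler's cost at £600 + £4,285 = £4,885 before any cap.
Year-to-date out-of-pocket would reach £500 + £4,885 = £5,385, above the £3,200 maximum, so the traveler pays only £3,200 − £500 = £2,700.

£2,700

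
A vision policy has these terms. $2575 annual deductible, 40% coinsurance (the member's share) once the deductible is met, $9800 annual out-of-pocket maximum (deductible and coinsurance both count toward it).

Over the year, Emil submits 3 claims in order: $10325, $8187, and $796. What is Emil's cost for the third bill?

Claim 1 — $10325: $2575 to deductible, leaving $7750; coinsurance $7750 × 40% = $3100. Cost to member: $5675. OOP to date $5675.
Claim 2 — $8187: deductible already satisfied, so member's share is 40% × $8187 = $3274.80. Member pays $3274.80; OOP now $8949.80.
Claim 3 — $796: deductible already satisfied, so member's share is 40% × $796 = $318.40. Member owes $318.40 (running OOP $9268.20).

$318.40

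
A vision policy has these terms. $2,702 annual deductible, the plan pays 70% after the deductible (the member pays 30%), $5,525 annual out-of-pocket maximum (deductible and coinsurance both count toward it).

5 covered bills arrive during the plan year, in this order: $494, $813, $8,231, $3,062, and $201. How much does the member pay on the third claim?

#1 ($494): entire amount goes to the deductible. Cost to member: $494. OOP to date $494.
#2 ($813): entire amount goes to the deductible. Cost to member: $813. OOP to date $1,307.
#3 ($8,231): deductible takes $1,395, $6,836 remains; coinsurance $6,836 × 30% = $2,050.80. Member owes $3,445.80 (running OOP $4,752.80).

$3,445.80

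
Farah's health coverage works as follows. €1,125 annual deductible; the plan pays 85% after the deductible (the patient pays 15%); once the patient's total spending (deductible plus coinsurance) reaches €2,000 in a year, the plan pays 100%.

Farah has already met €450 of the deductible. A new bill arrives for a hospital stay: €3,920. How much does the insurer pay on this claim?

€2,758.25

Deductible still to meet: €1,125 − €450 = €675.
The remaining €3,245 (= €3,920 − €675) moves to coinsurance.
Patient's 15% share of €3,245 is €486.75.
Patient responsibility before any cap: €675 + €486.75 = €1,161.75.
Cumulative spending €450 + €1,161.75 = €1,611.75 stays under the €2,000 maximum.
Insurer pays the balance: €3,920 − €1,161.75 = €2,758.25.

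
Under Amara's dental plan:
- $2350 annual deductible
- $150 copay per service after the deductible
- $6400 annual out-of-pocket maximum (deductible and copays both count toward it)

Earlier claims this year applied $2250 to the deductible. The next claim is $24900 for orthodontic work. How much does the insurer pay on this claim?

$2250 of the $2350 deductible is already met, leaving $100.
That leaves $24900 − $100 = $24800 for the copay.
Copay on this service: $150.
So the patient owes $100 + $150 = $250 before any cap.
Year-to-date out-of-pocket becomes $2250 + $250 = $2500, still under the $6400 maximum, so no cap applies.
The plan picks up $24900 − $250 = $24650.

$24650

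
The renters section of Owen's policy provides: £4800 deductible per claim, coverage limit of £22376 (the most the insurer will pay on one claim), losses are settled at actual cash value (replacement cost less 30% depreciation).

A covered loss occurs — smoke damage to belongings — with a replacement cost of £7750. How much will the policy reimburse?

Depreciate 30%: the covered value is £7750 × 0.7 = £5425.
Subtract the deductible: £5425 − £4800 = £625.
£625 is within the £22376 limit, so the insurer pays £625.

£625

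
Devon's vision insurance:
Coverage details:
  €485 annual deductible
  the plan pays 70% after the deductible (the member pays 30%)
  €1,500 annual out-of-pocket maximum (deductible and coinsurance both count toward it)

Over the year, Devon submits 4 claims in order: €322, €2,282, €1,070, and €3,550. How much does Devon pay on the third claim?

#1 (€322): fully absorbed by the deductible. Member owes €322 (running OOP €322).
#2 (€2,282): €163 finishes the deductible; €2,119 goes to coinsurance; coinsurance €2,119 × 30% = €635.70. Member pays €798.70; OOP now €1,120.70.
#3 (€1,070): deductible already satisfied, so member's share is 30% × €1,070 = €321. Member pays €321; OOP now €1,441.70.

€321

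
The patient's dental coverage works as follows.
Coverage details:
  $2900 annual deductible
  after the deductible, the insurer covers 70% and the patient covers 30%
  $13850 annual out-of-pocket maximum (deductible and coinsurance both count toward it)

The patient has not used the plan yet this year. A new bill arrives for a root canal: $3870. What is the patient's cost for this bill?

$3191

Deductible not yet touched, so the first $2900 of the bill goes to the deductible.
That leaves $3870 − $2900 = $970 for coinsurance.
Coinsurance: $970 × 30% = $291.
So the patient owes $2900 + $291 = $3191 before any cap.
Total out-of-pocket so far would be $0 + $3191 = $3191, below the $13850 cap — no reduction.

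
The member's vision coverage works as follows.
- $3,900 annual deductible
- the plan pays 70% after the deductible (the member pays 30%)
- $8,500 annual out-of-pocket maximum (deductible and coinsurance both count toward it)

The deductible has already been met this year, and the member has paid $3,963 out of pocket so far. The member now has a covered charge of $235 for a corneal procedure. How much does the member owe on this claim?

$70.50

With the deductible met, the entire $235 is subject to coinsurance.
30% of $235 = $70.50 falls to the member.
Total out-of-pocket so far would be $3,963 + $70.50 = $4,033.50, below the $8,500 cap — no reduction.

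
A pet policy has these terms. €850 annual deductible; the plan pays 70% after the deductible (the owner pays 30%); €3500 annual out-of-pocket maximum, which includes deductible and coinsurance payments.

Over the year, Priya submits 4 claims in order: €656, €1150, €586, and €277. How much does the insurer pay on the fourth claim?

Claim 1 (€656): entire amount goes to the deductible. Owner pays €656; OOP now €656. Plan pays €656 − €656 = €0.
Claim 2 (€1150): deductible takes €194, €956 remains; owner's 30% is €286.80. Owner pays €480.80; OOP now €1136.80. Plan pays €1150 − €480.80 = €669.20.
Claim 3 (€586): deductible already satisfied, so owner's share is 30% × €586 = €175.80. Owner pays €175.80; OOP now €1312.60. Insurer: €586 − €175.80 = €410.20.
Claim 4 (€277): deductible met; 30% of €277 = €83.10. Owner owes €83.10 (running OOP €1395.70). Plan pays €277 − €83.10 = €193.90.

€193.90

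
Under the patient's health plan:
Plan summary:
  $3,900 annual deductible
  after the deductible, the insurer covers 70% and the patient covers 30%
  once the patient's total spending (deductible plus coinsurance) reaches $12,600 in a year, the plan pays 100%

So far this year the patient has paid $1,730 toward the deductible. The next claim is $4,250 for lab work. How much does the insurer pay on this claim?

$1,456

$1,730 of the $3,900 deductible is already met, leaving $2,170.
The remaining $2,080 (= $4,250 − $2,170) moves to coinsurance.
Coinsurance: $2,080 × 30% = $624.
So the patient owes $2,170 + $624 = $2,794 before any cap.
Total out-of-pocket so far would be $1,730 + $2,794 = $4,524, below the $12,600 cap — no reduction.
Insurer pays the balance: $4,250 − $2,794 = $1,456.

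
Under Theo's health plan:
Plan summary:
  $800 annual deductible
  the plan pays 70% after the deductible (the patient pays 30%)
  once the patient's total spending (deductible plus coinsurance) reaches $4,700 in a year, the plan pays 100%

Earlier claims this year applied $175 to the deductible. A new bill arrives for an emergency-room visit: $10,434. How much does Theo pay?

Remaining deductible: $800 − $175 = $625.
That leaves $10,434 − $625 = $9,809 for coinsurance.
Coinsurance: $9,809 × 30% = $2,942.70.
That puts the patient's cost at $625 + $2,942.70 = $3,567.70 before any cap.
Cumulative spending $175 + $3,567.70 = $3,742.70 stays under the $4,700 maximum.

$3,567.70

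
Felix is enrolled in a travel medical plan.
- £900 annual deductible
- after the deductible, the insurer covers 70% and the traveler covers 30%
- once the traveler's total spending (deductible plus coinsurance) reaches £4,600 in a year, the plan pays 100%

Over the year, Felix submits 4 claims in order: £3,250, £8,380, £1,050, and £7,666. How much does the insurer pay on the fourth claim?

£7,500

Bill 1, £3,250: £900 finishes the deductible; £2,350 goes to coinsurance; 30% of £2,350 = £705. Cost to traveler: £1,605. OOP to date £1,605. Plan pays £3,250 − £1,605 = £1,645.
Bill 2, £8,380: deductible met; 30% of £8,380 = £2,514. Traveler pays £2,514; OOP now £4,119. Plan pays £8,380 − £2,514 = £5,866.
Bill 3, £1,050: deductible met; 30% of £1,050 = £315. Traveler pays £315; OOP now £4,434. Insurer: £1,050 − £315 = £735.
Bill 4, £7,666: 30% coinsurance on £7,666 = £2,299.80. Adding that to £4,434 gives £6,733.80, past the £4,600 cap; traveler pays only £4,600 − £4,434 = £166. Insurer: £7,666 − £166 = £7,500.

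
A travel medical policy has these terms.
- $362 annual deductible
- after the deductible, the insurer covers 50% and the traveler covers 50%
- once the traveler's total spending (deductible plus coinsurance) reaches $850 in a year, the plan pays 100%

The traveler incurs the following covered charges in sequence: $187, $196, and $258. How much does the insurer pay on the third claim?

#1 ($187): fully absorbed by the deductible. Cost to traveler: $187. OOP to date $187. Plan pays $187 − $187 = $0.
#2 ($196): $175 to deductible, leaving $21; 50% of $21 = $10.50. Traveler pays $185.50; OOP now $372.50. Plan pays $196 − $185.50 = $10.50.
#3 ($258): deductible already satisfied, so traveler's share is 50% × $258 = $129. Cost to traveler: $129. OOP to date $501.50. Plan pays $258 − $129 = $129.

$129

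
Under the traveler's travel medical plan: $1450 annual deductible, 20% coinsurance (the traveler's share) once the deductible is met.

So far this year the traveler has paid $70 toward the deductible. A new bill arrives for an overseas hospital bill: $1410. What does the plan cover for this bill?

$24

Remaining deductible: $1450 − $70 = $1380.
The remaining $30 (= $1410 − $1380) moves to coinsurance.
Traveler's 20% share of $30 is $6.
So the traveler owes $1380 + $6 = $1386.
The plan picks up $1410 − $1386 = $24.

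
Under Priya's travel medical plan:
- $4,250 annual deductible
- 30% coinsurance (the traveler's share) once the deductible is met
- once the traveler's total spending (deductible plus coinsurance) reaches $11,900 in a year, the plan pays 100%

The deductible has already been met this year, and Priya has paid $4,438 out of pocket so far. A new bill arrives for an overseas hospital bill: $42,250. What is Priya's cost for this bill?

$7,462

The deductible is already satisfied, so the full bill goes to coinsurance.
Traveler's 30% share of $42,250 is $12,675.
Year-to-date out-of-pocket would reach $4,438 + $12,675 = $17,113, above the $11,900 maximum, so the traveler pays only $11,900 − $4,438 = $7,462.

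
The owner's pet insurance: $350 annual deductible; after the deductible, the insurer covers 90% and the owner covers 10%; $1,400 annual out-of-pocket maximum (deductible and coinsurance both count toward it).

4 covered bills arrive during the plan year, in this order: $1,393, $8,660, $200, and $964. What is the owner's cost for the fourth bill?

$59.70

Claim 1 — $1,393: deductible takes $350, $1,043 remains; coinsurance $1,043 × 10% = $104.30. Cost to owner: $454.30. OOP to date $454.30.
Claim 2 — $8,660: deductible already satisfied, so owner's share is 10% × $8,660 = $866. Owner pays $866; OOP now $1,320.30.
Claim 3 — $200: 10% coinsurance on $200 = $20. Cost to owner: $20. OOP to date $1,340.30.
Claim 4 — $964: 10% coinsurance on $964 = $96.40. OOP would hit $1,436.70 > $1,400, so the cap limits the owner to $1,400 − $1,340.30 = $59.70.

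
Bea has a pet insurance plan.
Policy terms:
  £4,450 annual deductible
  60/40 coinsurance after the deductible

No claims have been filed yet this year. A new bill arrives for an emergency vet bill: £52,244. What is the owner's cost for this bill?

Nothing has been paid toward the £4,450 deductible, so the first £4,450 of this charge is applied there.
The remaining £47,794 (= £52,244 − £4,450) moves to coinsurance.
Coinsurance: £47,794 × 40% = £19,117.60.
So the owner owes £4,450 + £19,117.60 = £23,567.60.

£23,567.60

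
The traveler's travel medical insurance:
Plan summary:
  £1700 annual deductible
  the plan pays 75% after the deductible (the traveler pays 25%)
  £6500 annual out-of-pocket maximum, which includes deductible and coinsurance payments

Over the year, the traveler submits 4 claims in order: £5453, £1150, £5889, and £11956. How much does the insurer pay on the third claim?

Claim 1 (£5453): deductible takes £1700, £3753 remains; 25% of £3753 = £938.25. Traveler pays £2638.25; OOP now £2638.25. Insurer: £5453 − £2638.25 = £2814.75.
Claim 2 (£1150): deductible met; 25% of £1150 = £287.50. Cost to traveler: £287.50. OOP to date £2925.75. Plan pays £1150 − £287.50 = £862.50.
Claim 3 (£5889): deductible already satisfied, so traveler's share is 25% × £5889 = £1472.25. Traveler owes £1472.25 (running OOP £4398). Plan pays £5889 − £1472.25 = £4416.75.

£4416.75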